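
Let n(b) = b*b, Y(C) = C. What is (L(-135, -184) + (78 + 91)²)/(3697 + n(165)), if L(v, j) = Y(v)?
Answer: 14213/15461 ≈ 0.91928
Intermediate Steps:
n(b) = b²
L(v, j) = v
(L(-135, -184) + (78 + 91)²)/(3697 + n(165)) = (-135 + (78 + 91)²)/(3697 + 165²) = (-135 + 169²)/(3697 + 27225) = (-135 + 28561)/30922 = 28426*(1/30922) = 14213/15461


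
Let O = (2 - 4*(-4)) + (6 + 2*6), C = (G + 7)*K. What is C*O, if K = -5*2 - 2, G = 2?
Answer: -3888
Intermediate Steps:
K = -12 (K = -10 - 2 = -12)
C = -108 (C = (2 + 7)*(-12) = 9*(-12) = -108)
O = 36 (O = (2 + 16) + (6 + 12) = 18 + 18 = 36)
C*O = -108*36 = -3888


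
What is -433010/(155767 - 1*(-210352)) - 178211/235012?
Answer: -167008979229/86042358428 ≈ -1.9410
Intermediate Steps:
-433010/(155767 - 1*(-210352)) - 178211/235012 = -433010/(155767 + 210352) - 178211*1/235012 = -433010/366119 - 178211/235012 = -167008979229/86042358428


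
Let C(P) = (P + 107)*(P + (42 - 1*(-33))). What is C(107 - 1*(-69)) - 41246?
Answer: 29787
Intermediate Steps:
C(P) = (75 + P)*(107 + P) (C(P) = (107 + P)*(P + (42 + 33)) = (107 + P)*(P + 75) = (107 + P)*(75 + P) = (75 + P)*(107 + P))
C(107 - 1*(-69)) - 41246 = (8025 + (107 - 1*(-69))**2 + 182*(107 - 1*(-69))) - 41246 = (8025 + (107 + 69)**2 + 182*(107 + 69)) - 41246 = (8025 + 176**2 + 182*176) - 41246 = (8025 + 30976 + 32032) - 41246 = 71033 - 41246 = 29787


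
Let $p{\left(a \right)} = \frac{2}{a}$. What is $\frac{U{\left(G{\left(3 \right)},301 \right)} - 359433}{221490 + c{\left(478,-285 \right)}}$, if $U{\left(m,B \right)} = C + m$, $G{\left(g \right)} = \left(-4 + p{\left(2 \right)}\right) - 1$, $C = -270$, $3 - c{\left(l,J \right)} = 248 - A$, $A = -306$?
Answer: $- \frac{359707}{220939} \approx -1.6281$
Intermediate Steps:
$c{\left(l,J \right)} = -551$ ($c{\left(l,J \right)} = 3 - \left(248 - -306\right) = 3 - \left(248 + 306\right) = 3 - 554 = -551$)
$G{\left(g \right)} = -4$ ($G{\left(g \right)} = \left(-4 + \frac{2}{2}\right) - 1 = \left(-4 + 2 \cdot \frac{1}{2}\right) - 1 = \left(-4 + 1\right) - 1 = -3 - 1 = -4$)
$U{\left(m,B \right)} = -270 + m$
$\frac{U{\left(G{\left(3 \right)},301 \right)} - 359433}{221490 + c{\left(478,-285 \right)}} = \frac{\left(-270 - 4\right) - 359433}{221490 - 551} = \frac{-274 - 359433}{220939} = \left(-359707\right) \frac{1}{220939} = - \frac{359707}{220939}$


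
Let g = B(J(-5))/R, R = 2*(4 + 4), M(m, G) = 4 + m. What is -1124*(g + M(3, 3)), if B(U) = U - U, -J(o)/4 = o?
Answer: -7868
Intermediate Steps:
J(o) = -4*o
R = 16 (R = 2*8 = 16)
B(U) = 0
g = 0 (g = 0/16 = 0*(1/16) = 0)
-1124*(g + M(3, 3)) = -1124*(0 + (4 + 3)) = -1124*(0 + 7) = -1124*7 = -7868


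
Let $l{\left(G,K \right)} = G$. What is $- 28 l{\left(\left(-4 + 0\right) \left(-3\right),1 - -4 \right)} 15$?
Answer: $-5040$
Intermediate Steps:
$- 28 l{\left(\left(-4 + 0\right) \left(-3\right),1 - -4 \right)} 15 = - 28 \left(-4 + 0\right) \left(-3\right) 15 = - 28 \left(\left(-4\right) \left(-3\right)\right) 15 = \left(-28\right) 12 \cdot 15 = \left(-336\right) 15 = -5040$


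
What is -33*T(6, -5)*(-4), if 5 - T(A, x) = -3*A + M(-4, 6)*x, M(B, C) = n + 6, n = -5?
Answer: 3696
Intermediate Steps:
M(B, C) = 1 (M(B, C) = -5 + 6 = 1)
T(A, x) = 5 - x + 3*A (T(A, x) = 5 - (-3*A + 1*x) = 5 - (-3*A + x) = 5 - (x - 3*A) = 5 + (-x + 3*A) = 5 - x + 3*A)
-33*T(6, -5)*(-4) = -33*(5 - 1*(-5) + 3*6)*(-4) = -33*(5 + 5 + 18)*(-4) = -33*28*(-4) = -924*(-4) = 3696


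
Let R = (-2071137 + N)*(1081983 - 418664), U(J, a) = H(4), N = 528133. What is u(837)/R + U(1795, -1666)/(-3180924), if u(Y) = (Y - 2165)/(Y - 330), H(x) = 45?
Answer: -72071717827407/5094548854019395732 ≈ -1.4147e-5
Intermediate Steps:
U(J, a) = 45
R = -1023503870276 (R = (-2071137 + 528133)*(1081983 - 418664) = -1543004*663319 = -1023503870276)
u(Y) = (-2165 + Y)/(-330 + Y)
u(837)/R + U(1795, -1666)/(-3180924) = ((-2165 + 837)/(-330 + 837))/(-1023503870276) + 45/(-3180924) = (-1328/507)*(-1/1023503870276) + 45*(-1/3180924) = ((1/507)*(-1328))*(-1/1023503870276) - 5/353436 = -1328/507*(-1/1023503870276) - 5/353436 = 332/129729115557483 - 5/353436 = -72071717827407/5094548854019395732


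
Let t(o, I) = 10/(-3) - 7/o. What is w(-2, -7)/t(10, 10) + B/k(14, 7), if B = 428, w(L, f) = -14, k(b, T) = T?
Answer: 54728/847 ≈ 64.614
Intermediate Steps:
t(o, I) = -10/3 - 7/o (t(o, I) = 10*(-⅓) - 7/o = -10/3 - 7/o)
w(-2, -7)/t(10, 10) + B/k(14, 7) = -14/(-10/3 - 7/10) + 428/7 = -14/(-121/30) + 428/7 = -14*(-30/121) + 428/7 = 420/121 + 428/7 = 54728/847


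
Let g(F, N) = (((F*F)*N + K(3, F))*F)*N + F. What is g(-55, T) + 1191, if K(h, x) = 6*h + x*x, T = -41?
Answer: -272813274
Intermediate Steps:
K(h, x) = x² + 6*h (K(h, x) = 6*h + x² = x² + 6*h)
g(F, N) = F + F*N*(18 + F² + N*F²) (g(F, N) = (((F*F)*N + (F² + 6*3))*F)*N + F = ((F²*N + (F² + 18))*F)*N + F = ((N*F² + (18 + F²))*F)*N + F = ((18 + F² + N*F²)*F)*N + F = (F*(18 + F² + N*F²))*N + F = F*N*(18 + F² + N*F²) + F = F + F*N*(18 + F² + N*F²))
g(-55, T) + 1191 = -55*(1 - 41*(18 + (-55)²) + (-55)²*(-41)²) + 1191 = -55*(1 - 41*(18 + 3025) + 3025*1681) + 1191 = -55*(1 - 41*3043 + 5085025) + 1191 = -55*(1 - 124763 + 5085025) + 1191 = -55*4960263 + 1191 = -272814465 + 1191 = -272813274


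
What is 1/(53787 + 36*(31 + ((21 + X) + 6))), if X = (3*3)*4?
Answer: 1/57171 ≈ 1.7491e-5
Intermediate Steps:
X = 36 (X = 9*4 = 36)
1/(53787 + 36*(31 + ((21 + X) + 6))) = 1/(53787 + 36*(31 + ((21 + 36) + 6))) = 1/(53787 + 36*(31 + (57 + 6))) = 1/(53787 + 36*(31 + 63)) = 1/(53787 + 36*94) = 1/(53787 + 3384) = 1/57171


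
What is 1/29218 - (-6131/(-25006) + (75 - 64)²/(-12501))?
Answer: -537663837071/2283386743827 ≈ -0.23547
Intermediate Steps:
1/29218 - (-6131/(-25006) + (75 - 64)²/(-12501)) = 1/29218 - (-6131*(-1/25006) + 11²*(-1/12501)) = 1/29218 - (6131/25006 + 121*(-1/12501)) = 1/29218 - (6131/25006 - 121/12501) = 1/29218 - 1*73617905/312600006 = 1/29218 - 73617905/312600006 = -537663837071/2283386743827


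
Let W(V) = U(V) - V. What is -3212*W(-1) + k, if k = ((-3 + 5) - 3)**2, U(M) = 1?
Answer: -6423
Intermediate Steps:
W(V) = 1 - V
k = 1 (k = (2 - 3)**2 = (-1)**2 = 1)
-3212*W(-1) + k = -3212*(1 - 1*(-1)) + 1 = -3212*(1 + 1) + 1 = -3212*2 + 1 = -146*44 + 1 = -6424 + 1 = -6423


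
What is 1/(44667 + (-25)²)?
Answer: 1/45292 ≈ 2.2079e-5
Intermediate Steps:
1/(44667 + (-25)²) = 1/(44667 + 625) = 1/45292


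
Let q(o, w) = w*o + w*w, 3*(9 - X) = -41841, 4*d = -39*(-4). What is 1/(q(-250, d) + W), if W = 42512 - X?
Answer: 1/20327 ≈ 4.9196e-5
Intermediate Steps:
d = 39 (d = (-39*(-4))/4 = (¼)*156 = 39)
X = 13956 (X = 9 - ⅓*(-41841) = 9 + 13947 = 13956)
q(o, w) = w² + o*w (q(o, w) = o*w + w² = w² + o*w)
W = 28556 (W = 42512 - 1*13956 = 42512 - 13956 = 28556)
1/(q(-250, d) + W) = 1/(39*(-250 + 39) + 28556) = 1/(39*(-211) + 28556) = 1/(-8229 + 28556) = 1/20327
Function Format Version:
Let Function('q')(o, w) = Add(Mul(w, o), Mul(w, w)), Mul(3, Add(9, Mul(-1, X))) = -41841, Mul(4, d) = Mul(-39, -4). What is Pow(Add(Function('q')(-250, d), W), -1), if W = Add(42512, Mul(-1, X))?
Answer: Rational(1, 20327) ≈ 4.9196e-5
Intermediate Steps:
d = 39 (d = Mul(Rational(1, 4), Mul(-39, -4)) = Mul(Rational(1, 4), 156) = 39)
X = 13956 (X = Add(9, Mul(Rational(-1, 3), -41841)) = Add(9, 13947) = 13956)
Function('q')(o, w) = Add(Pow(w, 2), Mul(o, w)) (Function('q')(o, w) = Add(Mul(o, w), Pow(w, 2)) = Add(Pow(w, 2), Mul(o, w)))
W = 28556 (W = Add(42512, Mul(-1, 13956)) = Add(42512, -13956) = 28556)
Pow(Add(Function('q')(-250, d), W), -1) = Pow(Add(Mul(39, Add(-250, 39)), 28556), -1) = Pow(Add(Mul(39, -211), 28556), -1) = Pow(Add(-8229, 28556), -1) = Pow(20327, -1) = Rational(1, 20327)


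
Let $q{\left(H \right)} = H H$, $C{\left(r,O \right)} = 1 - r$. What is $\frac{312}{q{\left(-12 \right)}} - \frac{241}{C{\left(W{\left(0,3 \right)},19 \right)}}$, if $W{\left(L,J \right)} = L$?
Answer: $- \frac{1433}{6} \approx -238.83$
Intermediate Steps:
$q{\left(H \right)} = H^{2}$
$\frac{312}{q{\left(-12 \right)}} - \frac{241}{C{\left(W{\left(0,3 \right)},19 \right)}} = \frac{312}{\left(-12\right)^{2}} - \frac{241}{1 - 0} = \frac{312}{144} - \frac{241}{1 + 0} = 312 \cdot \frac{1}{144} - \frac{241}{1} = \frac{13}{6} - 241 = - \frac{1433}{6}$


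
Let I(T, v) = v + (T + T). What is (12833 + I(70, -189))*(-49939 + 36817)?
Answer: -167751648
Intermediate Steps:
I(T, v) = v + 2*T
(12833 + I(70, -189))*(-49939 + 36817) = (12833 + (-189 + 2*70))*(-49939 + 36817) = (12833 + (-189 + 140))*(-13122) = (12833 - 49)*(-13122) = 12784*(-13122) = -167751648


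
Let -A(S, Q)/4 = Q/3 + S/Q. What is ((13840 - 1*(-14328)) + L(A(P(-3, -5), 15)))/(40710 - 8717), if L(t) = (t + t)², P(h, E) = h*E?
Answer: 2344/2461 ≈ 0.95246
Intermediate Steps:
P(h, E) = E*h
A(S, Q) = -4*Q/3 - 4*S/Q (A(S, Q) = -4*(Q/3 + S/Q) = -4*Q/3 - 4*S/Q)
L(t) = 4*t² (L(t) = (2*t)² = 4*t²)
((13840 - 1*(-14328)) + L(A(P(-3, -5), 15)))/(40710 - 8717) = ((13840 - 1*(-14328)) + 4*(-4/3*15 - 4*(-5*(-3))/15)²)/(40710 - 8717) = ((13840 + 14328) + 4*(-20 - 4*15*1/15)²)/31993 = (28168 + 4*(-20 - 4)²)*(1/31993) = (28168 + 4*(-24)²)*(1/31993) = (28168 + 4*576)*(1/31993) = (28168 + 2304)*(1/31993) = 30472*(1/31993) = 2344/2461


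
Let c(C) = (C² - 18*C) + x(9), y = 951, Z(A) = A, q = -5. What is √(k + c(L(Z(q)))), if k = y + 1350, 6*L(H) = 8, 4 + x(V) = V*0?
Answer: √20473/3 ≈ 47.695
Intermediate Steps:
x(V) = -4 (x(V) = -4 + V*0 = -4 + 0 = -4)
L(H) = 4/3 (L(H) = (⅙)*8 = 4/3)
k = 2301 (k = 951 + 1350 = 2301)
c(C) = -4 + C² - 18*C (c(C) = (C² - 18*C) - 4 = -4 + C² - 18*C)
√(k + c(L(Z(q)))) = √(2301 + (-4 + (4/3)² - 18*4/3)) = √(2301 + (-4 + 16/9 - 24)) = √(2301 - 236/9) = √(20473/9) = √20473/3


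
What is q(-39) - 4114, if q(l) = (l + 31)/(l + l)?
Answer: -160442/39 ≈ -4113.9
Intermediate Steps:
q(l) = (31 + l)/(2*l) (q(l) = (31 + l)/((2*l)) = (31 + l)*(1/(2*l)) = (31 + l)/(2*l))
q(-39) - 4114 = (½)*(31 - 39)/(-39) - 4114 = (½)*(-1/39)*(-8) - 4114 = 4/39 - 4114 = -160442/39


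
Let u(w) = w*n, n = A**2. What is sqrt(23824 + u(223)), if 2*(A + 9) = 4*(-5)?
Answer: sqrt(104327) ≈ 323.00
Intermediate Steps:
A = -19 (A = -9 + (4*(-5))/2 = -9 + (1/2)*(-20) = -9 - 10 = -19)
n = 361 (n = (-19)**2 = 361)
u(w) = 361*w (u(w) = w*361 = 361*w)
sqrt(23824 + u(223)) = sqrt(23824 + 361*223) = sqrt(23824 + 80503) = sqrt(104327)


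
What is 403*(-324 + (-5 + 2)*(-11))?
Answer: -117273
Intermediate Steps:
403*(-324 + (-5 + 2)*(-11)) = 403*(-324 - 3*(-11)) = 403*(-324 + 33) = 403*(-291) = -117273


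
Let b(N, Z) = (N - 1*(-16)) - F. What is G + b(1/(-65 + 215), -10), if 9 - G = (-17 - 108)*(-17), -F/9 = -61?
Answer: -397349/150 ≈ -2649.0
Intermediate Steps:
F = 549 (F = -9*(-61) = 549)
b(N, Z) = -533 + N (b(N, Z) = (N - 1*(-16)) - 1*549 = (N + 16) - 549 = (16 + N) - 549 = -533 + N)
G = -2116 (G = 9 - (-17 - 108)*(-17) = 9 - (-125)*(-17) = 9 - 1*2125 = 9 - 2125 = -2116)
G + b(1/(-65 + 215), -10) = -2116 + (-533 + 1/(-65 + 215)) = -2116 + (-533 + 1/150) = -2116 - 79949/150 = -397349/150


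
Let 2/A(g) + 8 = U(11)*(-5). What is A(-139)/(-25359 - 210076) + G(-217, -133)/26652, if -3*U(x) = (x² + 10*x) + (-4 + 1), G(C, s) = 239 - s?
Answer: 1357515989/97259611110 ≈ 0.013958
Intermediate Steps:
U(x) = 1 - 10*x/3 - x²/3 (U(x) = -((x² + 10*x) + (-4 + 1))/3 = -((x² + 10*x) - 3)/3 = -(-3 + x² + 10*x)/3 = 1 - 10*x/3 - x²/3)
A(g) = 1/186 (A(g) = 2/(-8 + (1 - 10/3*11 - ⅓*11²)*(-5)) = 2/(-8 + (1 - 110/3 - ⅓*121)*(-5)) = 2/(-8 + (1 - 110/3 - 121/3)*(-5)) = 2/(-8 - 76*(-5)) = 2/(-8 + 380) = 2/372 = 2*(1/372) = 1/186)
A(-139)/(-25359 - 210076) + G(-217, -133)/26652 = 1/(186*(-25359 - 210076)) + (239 - 1*(-133))/26652 = (1/186)/(-235435) + (239 + 133)*(1/26652) = (1/186)*(-1/235435) + 372*(1/26652) = -1/43790910 + 31/2221 = 1357515989/97259611110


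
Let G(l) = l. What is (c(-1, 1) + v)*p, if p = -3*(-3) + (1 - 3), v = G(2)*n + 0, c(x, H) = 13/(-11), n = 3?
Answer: 371/11 ≈ 33.727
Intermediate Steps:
c(x, H) = -13/11 (c(x, H) = 13*(-1/11) = -13/11)
v = 6 (v = 2*3 + 0 = 6 + 0 = 6)
p = 7 (p = 9 - 2 = 7)
(c(-1, 1) + v)*p = (-13/11 + 6)*7 = (53/11)*7 = 371/11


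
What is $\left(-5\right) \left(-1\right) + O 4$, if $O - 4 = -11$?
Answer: $-23$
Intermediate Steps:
$O = -7$ ($O = 4 - 11 = -7$)
$\left(-5\right) \left(-1\right) + O 4 = \left(-5\right) \left(-1\right) - 28 = 5 - 28 = -23$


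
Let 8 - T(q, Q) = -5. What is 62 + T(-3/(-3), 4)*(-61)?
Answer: -731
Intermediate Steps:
T(q, Q) = 13 (T(q, Q) = 8 - 1*(-5) = 8 + 5 = 13)
62 + T(-3/(-3), 4)*(-61) = 62 + 13*(-61) = 62 - 793 = -731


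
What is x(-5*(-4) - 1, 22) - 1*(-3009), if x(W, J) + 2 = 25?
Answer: 3032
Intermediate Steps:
x(W, J) = 23 (x(W, J) = -2 + 25 = 23)
x(-5*(-4) - 1, 22) - 1*(-3009) = 23 - 1*(-3009) = 23 + 3009 = 3032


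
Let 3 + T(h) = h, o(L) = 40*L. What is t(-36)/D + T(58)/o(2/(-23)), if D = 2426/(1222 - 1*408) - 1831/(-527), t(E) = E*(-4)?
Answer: 35978063/5537872 ≈ 6.4967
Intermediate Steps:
T(h) = -3 + h
t(E) = -4*E
D = 1384468/214489 (D = 2426/(1222 - 408) - 1831*(-1/527) = 2426/814 + 1831/527 = 2426*(1/814) + 1831/527 = 1213/407 + 1831/527 = 1384468/214489 ≈ 6.4547)
t(-36)/D + T(58)/o(2/(-23)) = (-4*(-36))/(1384468/214489) + (-3 + 58)/((40*(2/(-23)))) = 144*(214489/1384468) + 55/((40*(2*(-1/23)))) = 7721604/346117 + 55/((40*(-2/23))) = 7721604/346117 + 55/(-80/23) = 7721604/346117 + 55*(-23/80) = 7721604/346117 - 253/16 = 35978063/5537872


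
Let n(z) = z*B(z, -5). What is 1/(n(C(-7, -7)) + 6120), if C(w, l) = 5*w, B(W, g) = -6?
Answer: 1/6330 ≈ 0.00015798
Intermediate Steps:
n(z) = -6*z (n(z) = z*(-6) = -6*z)
1/(n(C(-7, -7)) + 6120) = 1/(-30*(-7) + 6120) = 1/(-6*(-35) + 6120) = 1/(210 + 6120) = 1/6330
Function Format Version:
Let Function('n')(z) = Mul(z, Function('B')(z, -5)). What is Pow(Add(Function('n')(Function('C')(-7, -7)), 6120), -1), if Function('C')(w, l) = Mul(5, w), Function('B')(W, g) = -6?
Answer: Rational(1, 6330) ≈ 0.00015798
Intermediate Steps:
Function('n')(z) = Mul(-6, z) (Function('n')(z) = Mul(z, -6) = Mul(-6, z))
Pow(Add(Function('n')(Function('C')(-7, -7)), 6120), -1) = Pow(Add(Mul(-6, Mul(5, -7)), 6120), -1) = Pow(Add(Mul(-6, -35), 6120), -1) = Pow(Add(210, 6120), -1) = Pow(6330, -1) = Rational(1, 6330)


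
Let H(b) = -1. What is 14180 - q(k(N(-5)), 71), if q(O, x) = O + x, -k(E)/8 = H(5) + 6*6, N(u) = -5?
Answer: 14389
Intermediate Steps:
k(E) = -280 (k(E) = -8*(-1 + 6*6) = -8*(-1 + 36) = -8*35 = -280)
14180 - q(k(N(-5)), 71) = 14180 - (-280 + 71) = 14180 - 1*(-209) = 14180 + 209 = 14389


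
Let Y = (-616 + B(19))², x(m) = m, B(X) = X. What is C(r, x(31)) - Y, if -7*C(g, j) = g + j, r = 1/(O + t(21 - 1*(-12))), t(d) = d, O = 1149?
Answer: -2948964709/8274 ≈ -3.5641e+5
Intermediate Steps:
r = 1/1182 (r = 1/(1149 + (21 - 1*(-12))) = 1/(1149 + (21 + 12)) = 1/(1149 + 33) = 1/1182 ≈ 0.00084602)
C(g, j) = -g/7 - j/7 (C(g, j) = -(g + j)/7 = -g/7 - j/7)
Y = 356409 (Y = (-616 + 19)² = (-597)² = 356409)
C(r, x(31)) - Y = (-⅐*1/1182 - ⅐*31) - 1*356409 = (-1/8274 - 31/7) - 356409 = -36643/8274 - 356409 = -2948964709/8274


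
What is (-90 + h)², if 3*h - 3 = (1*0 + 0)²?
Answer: 7921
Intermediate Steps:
h = 1 (h = 1 + (1*0 + 0)²/3 = 1 + (0 + 0)²/3 = 1 + (⅓)*0² = 1 + (⅓)*0 = 1 + 0 = 1)
(-90 + h)² = (-90 + 1)² = (-89)² = 7921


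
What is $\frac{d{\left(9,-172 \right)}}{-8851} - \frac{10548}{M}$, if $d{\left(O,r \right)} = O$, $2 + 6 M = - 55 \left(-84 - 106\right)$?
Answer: $- \frac{70032015}{11559406} \approx -6.0584$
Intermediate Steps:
$M = \frac{5224}{3}$ ($M = - \frac{1}{3} + \frac{\left(-55\right) \left(-84 - 106\right)}{6} = - \frac{1}{3} + \frac{\left(-55\right) \left(-190\right)}{6} = - \frac{1}{3} + \frac{1}{6} \cdot 10450 = - \frac{1}{3} + \frac{5225}{3} = \frac{5224}{3} \approx 1741.3$)
$\frac{d{\left(9,-172 \right)}}{-8851} - \frac{10548}{M} = \frac{9}{-8851} - \frac{10548}{\frac{5224}{3}} = 9 \left(- \frac{1}{8851}\right) - \frac{7911}{1306} = - \frac{9}{8851} - \frac{7911}{1306} = - \frac{70032015}{11559406}$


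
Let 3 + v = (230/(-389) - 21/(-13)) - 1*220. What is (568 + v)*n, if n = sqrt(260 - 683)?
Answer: 5249532*I*sqrt(47)/5057 ≈ 7116.7*I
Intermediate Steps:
n = 3*I*sqrt(47) (n = sqrt(-423) = 3*I*sqrt(47) ≈ 20.567*I)
v = -1122532/5057 (v = -3 + ((230/(-389) - 21/(-13)) - 1*220) = -3 + ((230*(-1/389) - 21*(-1/13)) - 220) = -3 + ((-230/389 + 21/13) - 220) = -3 + (5179/5057 - 220) = -3 - 1107361/5057 = -1122532/5057 ≈ -221.98)
(568 + v)*n = (568 - 1122532/5057)*(3*I*sqrt(47)) = 1749844*(3*I*sqrt(47))/5057 = 5249532*I*sqrt(47)/5057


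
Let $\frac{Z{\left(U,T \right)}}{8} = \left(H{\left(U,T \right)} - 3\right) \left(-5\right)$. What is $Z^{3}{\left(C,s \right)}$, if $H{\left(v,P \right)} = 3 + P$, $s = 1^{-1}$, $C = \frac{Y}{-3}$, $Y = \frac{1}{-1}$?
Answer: $-64000$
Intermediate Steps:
$Y = -1$
$C = \frac{1}{3}$ ($C = - \frac{1}{-3} = \left(-1\right) \left(- \frac{1}{3}\right) = \frac{1}{3} \approx 0.33333$)
$s = 1$
$Z{\left(U,T \right)} = - 40 T$ ($Z{\left(U,T \right)} = 8 \left(\left(3 + T\right) - 3\right) \left(-5\right) = 8 T \left(-5\right) = 8 \left(- 5 T\right) = - 40 T$)
$Z^{3}{\left(C,s \right)} = \left(\left(-40\right) 1\right)^{3} = \left(-40\right)^{3} = -64000$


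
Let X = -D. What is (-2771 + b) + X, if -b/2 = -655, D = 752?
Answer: -2213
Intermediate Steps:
b = 1310 (b = -2*(-655) = 1310)
X = -752 (X = -1*752 = -752)
(-2771 + b) + X = (-2771 + 1310) - 752 = -1461 - 752 = -2213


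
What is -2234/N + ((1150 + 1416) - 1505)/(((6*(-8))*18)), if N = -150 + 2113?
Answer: -4012919/1696032 ≈ -2.3661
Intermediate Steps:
N = 1963
-2234/N + ((1150 + 1416) - 1505)/(((6*(-8))*18)) = -2234/1963 + ((1150 + 1416) - 1505)/(((6*(-8))*18)) = -2234*1/1963 + (2566 - 1505)/((-48*18)) = -2234/1963 + 1061/(-864) = -2234/1963 + 1061*(-1/864) = -2234/1963 - 1061/864 = -4012919/1696032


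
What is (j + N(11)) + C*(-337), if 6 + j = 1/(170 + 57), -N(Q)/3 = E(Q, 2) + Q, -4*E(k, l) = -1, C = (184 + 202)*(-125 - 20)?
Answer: 17126560031/908 ≈ 1.8862e+7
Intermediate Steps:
C = -55970 (C = 386*(-145) = -55970)
E(k, l) = ¼ (E(k, l) = -¼*(-1) = ¼)
N(Q) = -¾ - 3*Q (N(Q) = -3*(¼ + Q) = -¾ - 3*Q)
j = -1361/227 (j = -6 + 1/(170 + 57) = -6 + 1/227 = -1361/227 ≈ -5.9956)
(j + N(11)) + C*(-337) = (-1361/227 + (-¾ - 3*11)) - 55970*(-337) = (-1361/227 + (-¾ - 33)) + 18861890 = (-1361/227 - 135/4) + 18861890 = -36089/908 + 18861890 = 17126560031/908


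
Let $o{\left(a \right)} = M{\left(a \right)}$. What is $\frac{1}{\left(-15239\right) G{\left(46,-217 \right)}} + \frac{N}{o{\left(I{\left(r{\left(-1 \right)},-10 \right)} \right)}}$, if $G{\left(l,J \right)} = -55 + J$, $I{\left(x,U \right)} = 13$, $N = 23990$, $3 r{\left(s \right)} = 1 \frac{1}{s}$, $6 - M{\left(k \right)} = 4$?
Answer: $\frac{49719370961}{4145008} \approx 11995.0$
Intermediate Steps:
$M{\left(k \right)} = 2$ ($M{\left(k \right)} = 6 - 4 = 2$)
$r{\left(s \right)} = \frac{1}{3 s}$ ($r{\left(s \right)} = \frac{1 \frac{1}{s}}{3} = \frac{1}{3 s}$)
$o{\left(a \right)} = 2$
$\frac{1}{\left(-15239\right) G{\left(46,-217 \right)}} + \frac{N}{o{\left(I{\left(r{\left(-1 \right)},-10 \right)} \right)}} = \frac{1}{\left(-15239\right) \left(-55 - 217\right)} + \frac{23990}{2} = - \frac{1}{15239 \left(-272\right)} + 23990 \cdot \frac{1}{2} = \left(- \frac{1}{15239}\right) \left(- \frac{1}{272}\right) + 11995 = \frac{1}{4145008} + 11995 = \frac{49719370961}{4145008}$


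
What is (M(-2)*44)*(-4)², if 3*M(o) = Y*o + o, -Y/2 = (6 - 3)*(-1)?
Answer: -9856/3 ≈ -3285.3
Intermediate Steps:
Y = 6 (Y = -2*(6 - 3)*(-1) = -6*(-1) = -2*(-3) = 6)
M(o) = 7*o/3 (M(o) = (6*o + o)/3 = (7*o)/3 = 7*o/3)
(M(-2)*44)*(-4)² = (((7/3)*(-2))*44)*(-4)² = -14/3*44*16 = -616/3*16 = -9856/3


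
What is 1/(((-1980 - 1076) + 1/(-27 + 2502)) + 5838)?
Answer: 2475/6885451 ≈ 0.00035945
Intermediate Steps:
1/(((-1980 - 1076) + 1/(-27 + 2502)) + 5838) = 1/((-3056 + 1/2475) + 5838) = 1/(-7563599/2475 + 5838) = 1/(6885451/2475) = 2475/6885451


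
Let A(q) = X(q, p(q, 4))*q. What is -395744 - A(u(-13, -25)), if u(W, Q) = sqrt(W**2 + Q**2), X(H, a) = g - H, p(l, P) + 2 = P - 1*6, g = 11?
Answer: -394950 - 11*sqrt(794) ≈ -3.9526e+5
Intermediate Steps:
p(l, P) = -8 + P (p(l, P) = -2 + (P - 1*6) = -2 + (P - 6) = -2 + (-6 + P) = -8 + P)
X(H, a) = 11 - H
u(W, Q) = sqrt(Q**2 + W**2)
A(q) = q*(11 - q) (A(q) = (11 - q)*q = q*(11 - q))
-395744 - A(u(-13, -25)) = -395744 - sqrt((-25)**2 + (-13)**2)*(11 - sqrt((-25)**2 + (-13)**2)) = -395744 - sqrt(625 + 169)*(11 - sqrt(625 + 169)) = -395744 - sqrt(794)*(11 - sqrt(794))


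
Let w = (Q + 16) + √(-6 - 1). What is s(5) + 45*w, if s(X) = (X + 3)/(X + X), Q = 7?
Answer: 5179/5 + 45*I*√7 ≈ 1035.8 + 119.06*I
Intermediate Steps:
s(X) = (3 + X)/(2*X) (s(X) = (3 + X)/((2*X)) = (3 + X)*(1/(2*X)) = (3 + X)/(2*X))
w = 23 + I*√7 (w = (7 + 16) + √(-6 - 1) = 23 + √(-7) = 23 + I*√7 ≈ 23.0 + 2.6458*I)
s(5) + 45*w = (½)*(3 + 5)/5 + 45*(23 + I*√7) = (½)*(⅕)*8 + (1035 + 45*I*√7) = ⅘ + (1035 + 45*I*√7) = 5179/5 + 45*I*√7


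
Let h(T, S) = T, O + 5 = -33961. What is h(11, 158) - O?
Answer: 33977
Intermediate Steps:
O = -33966 (O = -5 - 33961 = -33966)
h(11, 158) - O = 11 - 1*(-33966) = 11 + 33966 = 33977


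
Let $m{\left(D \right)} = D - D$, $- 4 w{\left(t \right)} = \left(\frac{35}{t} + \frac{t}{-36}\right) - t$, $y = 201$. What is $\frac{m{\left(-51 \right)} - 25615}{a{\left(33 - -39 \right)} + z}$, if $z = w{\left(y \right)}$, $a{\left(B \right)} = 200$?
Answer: $- \frac{82377840}{809153} \approx -101.81$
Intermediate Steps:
$w{\left(t \right)} = - \frac{35}{4 t} + \frac{37 t}{144}$ ($w{\left(t \right)} = - \frac{\left(\frac{35}{t} + \frac{t}{-36}\right) - t}{4} = - \frac{\left(\frac{35}{t} + t \left(- \frac{1}{36}\right)\right) - t}{4} = - \frac{\left(\frac{35}{t} - \frac{t}{36}\right) - t}{4} = - \frac{\frac{35}{t} - \frac{37 t}{36}}{4} = - \frac{35}{4 t} + \frac{37 t}{144}$)
$m{\left(D \right)} = 0$
$z = \frac{165953}{3216}$ ($z = \frac{-1260 + 37 \cdot 201^{2}}{144 \cdot 201} = \frac{1}{144} \cdot \frac{1}{201} \left(-1260 + 37 \cdot 40401\right) = \frac{1}{144} \cdot \frac{1}{201} \left(-1260 + 1494837\right) = \frac{1}{144} \cdot \frac{1}{201} \cdot 1493577 = \frac{165953}{3216} \approx 51.602$)
$\frac{m{\left(-51 \right)} - 25615}{a{\left(33 - -39 \right)} + z} = \frac{0 - 25615}{200 + \frac{165953}{3216}} = - \frac{25615}{\frac{809153}{3216}} = \left(-25615\right) \frac{3216}{809153} = - \frac{82377840}{809153}$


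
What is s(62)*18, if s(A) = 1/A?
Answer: 9/31 ≈ 0.29032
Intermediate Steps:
s(62)*18 = 18/62 = (1/62)*18 = 9/31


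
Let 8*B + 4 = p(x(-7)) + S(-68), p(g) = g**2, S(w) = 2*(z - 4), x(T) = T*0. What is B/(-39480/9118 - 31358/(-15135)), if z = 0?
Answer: 4404285/6629948 ≈ 0.66430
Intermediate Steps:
x(T) = 0
S(w) = -8 (S(w) = 2*(0 - 4) = 2*(-4) = -8)
B = -3/2 (B = -1/2 + (0**2 - 8)/8 = -1/2 + (0 - 8)/8 = -1/2 + (1/8)*(-8) = -1/2 - 1 = -3/2 ≈ -1.5000)
B/(-39480/9118 - 31358/(-15135)) = -3/(2*(-39480/9118 - 31358/(-15135))) = -3/(2*(-39480*1/9118 - 31358*(-1/15135))) = -3/(2*(-420/97 + 31358/15135)) = -3/(2*(-3314974/1468095)) = -3/2*(-1468095/3314974) = 4404285/6629948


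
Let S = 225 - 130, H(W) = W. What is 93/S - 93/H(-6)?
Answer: 3131/190 ≈ 16.479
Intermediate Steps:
S = 95
93/S - 93/H(-6) = 93/95 - 93/(-6) = 93*(1/95) - 93*(-⅙) = 93/95 + 31/2 = 3131/190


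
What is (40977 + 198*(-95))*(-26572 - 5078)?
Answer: -701585550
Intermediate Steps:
(40977 + 198*(-95))*(-26572 - 5078) = (40977 - 18810)*(-31650) = 22167*(-31650) = -701585550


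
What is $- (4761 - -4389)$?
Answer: $-9150$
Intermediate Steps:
$- (4761 - -4389) = - (4761 + 4389) = \left(-1\right) 9150 = -9150$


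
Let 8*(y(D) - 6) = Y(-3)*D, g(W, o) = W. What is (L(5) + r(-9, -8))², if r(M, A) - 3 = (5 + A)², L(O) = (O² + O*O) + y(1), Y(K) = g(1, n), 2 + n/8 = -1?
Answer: 297025/64 ≈ 4641.0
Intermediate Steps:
n = -24 (n = -16 + 8*(-1) = -16 - 8 = -24)
Y(K) = 1
y(D) = 6 + D/8 (y(D) = 6 + (1*D)/8 = 6 + D/8)
L(O) = 49/8 + 2*O² (L(O) = (O² + O*O) + (6 + (⅛)*1) = (O² + O²) + (6 + ⅛) = 2*O² + 49/8 = 49/8 + 2*O²)
r(M, A) = 3 + (5 + A)²
(L(5) + r(-9, -8))² = ((49/8 + 2*5²) + (3 + (5 - 8)²))² = ((49/8 + 2*25) + (3 + (-3)²))² = ((49/8 + 50) + (3 + 9))² = (449/8 + 12)² = (545/8)² = 297025/64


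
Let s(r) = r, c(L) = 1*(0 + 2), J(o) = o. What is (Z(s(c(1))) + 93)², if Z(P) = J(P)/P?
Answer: 8836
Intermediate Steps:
c(L) = 2 (c(L) = 1*2 = 2)
Z(P) = 1 (Z(P) = P/P = 1)
(Z(s(c(1))) + 93)² = (1 + 93)² = 94² = 8836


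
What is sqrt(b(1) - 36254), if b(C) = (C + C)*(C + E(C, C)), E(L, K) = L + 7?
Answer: 2*I*sqrt(9059) ≈ 190.36*I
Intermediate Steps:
E(L, K) = 7 + L
b(C) = 2*C*(7 + 2*C) (b(C) = (C + C)*(C + (7 + C)) = (2*C)*(7 + 2*C) = 2*C*(7 + 2*C))
sqrt(b(1) - 36254) = sqrt(2*1*(7 + 2*1) - 36254) = sqrt(2*1*(7 + 2) - 36254) = sqrt(2*1*9 - 36254) = sqrt(18 - 36254) = sqrt(-36236) = 2*I*sqrt(9059)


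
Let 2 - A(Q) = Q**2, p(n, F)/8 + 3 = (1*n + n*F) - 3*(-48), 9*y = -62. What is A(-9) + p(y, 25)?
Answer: -3455/9 ≈ -383.89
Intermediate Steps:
y = -62/9 (y = (1/9)*(-62) = -62/9 ≈ -6.8889)
p(n, F) = 1128 + 8*n + 8*F*n (p(n, F) = -24 + 8*((1*n + n*F) - 3*(-48)) = -24 + 8*((n + F*n) + 144) = -24 + 8*(144 + n + F*n) = -24 + (1152 + 8*n + 8*F*n) = 1128 + 8*n + 8*F*n)
A(Q) = 2 - Q**2
A(-9) + p(y, 25) = (2 - 1*(-9)**2) + (1128 + 8*(-62/9) + 8*25*(-62/9)) = (2 - 1*81) + (1128 - 496/9 - 12400/9) = (2 - 81) - 2744/9 = -79 - 2744/9 = -3455/9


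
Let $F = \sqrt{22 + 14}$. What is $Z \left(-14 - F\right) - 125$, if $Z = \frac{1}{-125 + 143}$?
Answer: $- \frac{1135}{9} \approx -126.11$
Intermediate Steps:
$Z = \frac{1}{18} \approx 0.055556$
$F = 6$ ($F = \sqrt{36} = 6$)
$Z \left(-14 - F\right) - 125 = \frac{-14 - 6}{18} - 125 = \frac{1}{18} \left(-20\right) - 125 = - \frac{10}{9} - 125 = - \frac{1135}{9}$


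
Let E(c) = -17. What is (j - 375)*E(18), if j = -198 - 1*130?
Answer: 11951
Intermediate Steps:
j = -328 (j = -198 - 130 = -328)
(j - 375)*E(18) = (-328 - 375)*(-17) = -703*(-17) = 11951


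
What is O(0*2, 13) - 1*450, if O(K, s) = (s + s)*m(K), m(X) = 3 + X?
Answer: -372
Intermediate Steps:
O(K, s) = 2*s*(3 + K) (O(K, s) = (s + s)*(3 + K) = (2*s)*(3 + K) = 2*s*(3 + K))
O(0*2, 13) - 1*450 = 2*13*(3 + 0*2) - 1*450 = 2*13*(3 + 0) - 450 = 2*13*3 - 450 = 78 - 450 = -372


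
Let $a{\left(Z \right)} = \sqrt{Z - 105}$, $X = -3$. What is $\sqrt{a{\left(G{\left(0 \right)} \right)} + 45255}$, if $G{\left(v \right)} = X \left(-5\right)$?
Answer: $\sqrt{45255 + 3 i \sqrt{10}} \approx 212.73 + 0.022 i$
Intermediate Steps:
$G{\left(v \right)} = 15$ ($G{\left(v \right)} = \left(-3\right) \left(-5\right) = 15$)
$a{\left(Z \right)} = \sqrt{-105 + Z}$
$\sqrt{a{\left(G{\left(0 \right)} \right)} + 45255} = \sqrt{\sqrt{-105 + 15} + 45255} = \sqrt{\sqrt{-90} + 45255} = \sqrt{3 i \sqrt{10} + 45255} = \sqrt{45255 + 3 i \sqrt{10}}$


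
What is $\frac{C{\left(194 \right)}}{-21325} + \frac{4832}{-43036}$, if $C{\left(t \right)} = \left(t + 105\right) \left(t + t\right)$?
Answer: $- \frac{1273933708}{229435675} \approx -5.5525$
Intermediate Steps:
$C{\left(t \right)} = 2 t \left(105 + t\right)$ ($C{\left(t \right)} = \left(105 + t\right) 2 t = 2 t \left(105 + t\right)$)
$\frac{C{\left(194 \right)}}{-21325} + \frac{4832}{-43036} = \frac{2 \cdot 194 \left(105 + 194\right)}{-21325} + \frac{4832}{-43036} = 2 \cdot 194 \cdot 299 \left(- \frac{1}{21325}\right) + 4832 \left(- \frac{1}{43036}\right) = 116012 \left(- \frac{1}{21325}\right) - \frac{1208}{10759} = - \frac{116012}{21325} - \frac{1208}{10759} = - \frac{1273933708}{229435675}$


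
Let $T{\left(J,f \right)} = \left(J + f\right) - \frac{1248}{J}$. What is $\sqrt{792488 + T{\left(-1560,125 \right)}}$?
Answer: $\frac{\sqrt{19776345}}{5} \approx 889.41$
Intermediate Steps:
$T{\left(J,f \right)} = J + f - \frac{1248}{J}$
$\sqrt{792488 + T{\left(-1560,125 \right)}} = \sqrt{792488 - \left(1435 - \frac{4}{5}\right)} = \sqrt{792488 - \frac{7171}{5}} = \sqrt{\frac{3955269}{5}} = \frac{\sqrt{19776345}}{5}$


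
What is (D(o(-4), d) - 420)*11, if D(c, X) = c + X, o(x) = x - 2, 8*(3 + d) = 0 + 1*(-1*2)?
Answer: -18887/4 ≈ -4721.8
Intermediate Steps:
d = -13/4 (d = -3 + (0 + 1*(-1*2))/8 = -3 + (0 + 1*(-2))/8 = -3 + (0 - 2)/8 = -3 + (⅛)*(-2) = -3 - ¼ = -13/4 ≈ -3.2500)
o(x) = -2 + x
D(c, X) = X + c
(D(o(-4), d) - 420)*11 = ((-13/4 + (-2 - 4)) - 420)*11 = ((-13/4 - 6) - 420)*11 = (-37/4 - 420)*11 = -1717/4*11 = -18887/4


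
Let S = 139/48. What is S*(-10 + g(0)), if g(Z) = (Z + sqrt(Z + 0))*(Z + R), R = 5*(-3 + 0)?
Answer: -695/24 ≈ -28.958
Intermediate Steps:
R = -15 (R = 5*(-3) = -15)
S = 139/48 (S = 139*(1/48) = 139/48 ≈ 2.8958)
g(Z) = (-15 + Z)*(Z + sqrt(Z)) (g(Z) = (Z + sqrt(Z + 0))*(Z - 15) = (Z + sqrt(Z))*(-15 + Z) = (-15 + Z)*(Z + sqrt(Z)))
S*(-10 + g(0)) = 139*(-10 + (0**2 + 0**(3/2) - 15*0 - 15*sqrt(0)))/48 = 139*(-10 + (0 + 0 + 0 - 15*0))/48 = 139*(-10 + (0 + 0 + 0 + 0))/48 = 139*(-10 + 0)/48 = (139/48)*(-10) = -695/24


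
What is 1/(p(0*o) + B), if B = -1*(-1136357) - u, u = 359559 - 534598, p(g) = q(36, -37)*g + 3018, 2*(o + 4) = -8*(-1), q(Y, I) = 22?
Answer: 1/1314414 ≈ 7.6080e-7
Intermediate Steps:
o = 0 (o = -4 + (-8*(-1))/2 = -4 + (1/2)*8 = -4 + 4 = 0)
p(g) = 3018 + 22*g (p(g) = 22*g + 3018 = 3018 + 22*g)
u = -175039
B = 1311396 (B = -1*(-1136357) - 1*(-175039) = 1136357 + 175039 = 1311396)
1/(p(0*o) + B) = 1/((3018 + 22*(0*0)) + 1311396) = 1/((3018 + 22*0) + 1311396) = 1/((3018 + 0) + 1311396) = 1/(3018 + 1311396) = 1/1314414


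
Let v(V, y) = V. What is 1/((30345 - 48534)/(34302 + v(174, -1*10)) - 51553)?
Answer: -11492/592453139 ≈ -1.9397e-5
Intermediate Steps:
1/((30345 - 48534)/(34302 + v(174, -1*10)) - 51553) = 1/((30345 - 48534)/(34302 + 174) - 51553) = 1/(-18189/34476 - 51553) = 1/(-18189*1/34476 - 51553) = 1/(-6063/11492 - 51553) = 1/(-592453139/11492) = -11492/592453139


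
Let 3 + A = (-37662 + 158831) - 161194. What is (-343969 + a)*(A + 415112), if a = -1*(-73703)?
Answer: -101372452344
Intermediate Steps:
a = 73703
A = -40028 (A = -3 + ((-37662 + 158831) - 161194) = -3 + (121169 - 161194) = -3 - 40025 = -40028)
(-343969 + a)*(A + 415112) = (-343969 + 73703)*(-40028 + 415112) = -270266*375084 = -101372452344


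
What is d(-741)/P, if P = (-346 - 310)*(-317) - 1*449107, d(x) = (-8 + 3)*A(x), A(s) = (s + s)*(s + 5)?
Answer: 15808/699 ≈ 22.615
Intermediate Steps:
A(s) = 2*s*(5 + s) (A(s) = (2*s)*(5 + s) = 2*s*(5 + s))
d(x) = -10*x*(5 + x) (d(x) = (-8 + 3)*(2*x*(5 + x)) = -10*x*(5 + x))
P = -241155 (P = -656*(-317) - 449107 = 207952 - 449107 = -241155)
d(-741)/P = -10*(-741)*(5 - 741)/(-241155) = -10*(-741)*(-736)*(-1/241155) = -5453760*(-1/241155) = 15808/699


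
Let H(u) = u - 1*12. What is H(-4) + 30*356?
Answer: 10664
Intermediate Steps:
H(u) = -12 + u (H(u) = u - 12 = -12 + u)
H(-4) + 30*356 = (-12 - 4) + 30*356 = -16 + 10680 = 10664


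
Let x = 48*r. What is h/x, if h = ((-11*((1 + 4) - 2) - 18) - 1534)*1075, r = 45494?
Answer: -39625/50784 ≈ -0.78027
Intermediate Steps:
x = 2183712 (x = 48*45494 = 2183712)
h = -1703875 (h = ((-11*(5 - 2) - 18) - 1534)*1075 = ((-11*3 - 18) - 1534)*1075 = ((-33 - 18) - 1534)*1075 = (-51 - 1534)*1075 = -1585*1075 = -1703875)
h/x = -1703875/2183712 = -1703875*1/2183712 = -39625/50784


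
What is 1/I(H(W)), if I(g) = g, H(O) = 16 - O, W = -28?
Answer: 1/44 ≈ 0.022727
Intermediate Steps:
1/I(H(W)) = 1/(16 - 1*(-28)) = 1/(16 + 28) = 1/44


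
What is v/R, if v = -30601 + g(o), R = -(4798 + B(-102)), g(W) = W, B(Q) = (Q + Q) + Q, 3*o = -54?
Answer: 30619/4492 ≈ 6.8163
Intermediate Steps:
o = -18 (o = (⅓)*(-54) = -18)
B(Q) = 3*Q (B(Q) = 2*Q + Q = 3*Q)
R = -4492 (R = -(4798 + 3*(-102)) = -(4798 - 306) = -1*4492 = -4492)
v = -30619 (v = -30601 - 18 = -30619)
v/R = -30619/(-4492) = -30619*(-1/4492) = 30619/4492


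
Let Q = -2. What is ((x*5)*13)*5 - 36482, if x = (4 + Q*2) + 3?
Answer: -35507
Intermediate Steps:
x = 3 (x = (4 - 2*2) + 3 = (4 - 4) + 3 = 0 + 3 = 3)
((x*5)*13)*5 - 36482 = ((3*5)*13)*5 - 36482 = (15*13)*5 - 36482 = 195*5 - 36482 = 975 - 36482 = -35507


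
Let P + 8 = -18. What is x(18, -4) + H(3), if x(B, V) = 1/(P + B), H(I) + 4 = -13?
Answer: -137/8 ≈ -17.125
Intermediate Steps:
P = -26 (P = -8 - 18 = -26)
H(I) = -17 (H(I) = -4 - 13 = -17)
x(B, V) = 1/(-26 + B)
x(18, -4) + H(3) = 1/(-26 + 18) - 17 = 1/(-8) - 17 = -1/8 - 17 = -137/8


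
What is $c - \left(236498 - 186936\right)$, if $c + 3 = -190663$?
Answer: $-240228$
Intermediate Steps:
$c = -190666$ ($c = -3 - 190663 = -190666$)
$c - \left(236498 - 186936\right) = -190666 - \left(236498 - 186936\right) = -190666 - 49562 = -240228$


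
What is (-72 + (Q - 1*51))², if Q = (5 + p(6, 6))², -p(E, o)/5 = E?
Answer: 252004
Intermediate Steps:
p(E, o) = -5*E
Q = 625 (Q = (5 - 5*6)² = (5 - 30)² = (-25)² = 625)
(-72 + (Q - 1*51))² = (-72 + (625 - 1*51))² = (-72 + (625 - 51))² = (-72 + 574)² = 502² = 252004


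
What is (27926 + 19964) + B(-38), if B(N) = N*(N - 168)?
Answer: 55718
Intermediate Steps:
B(N) = N*(-168 + N)
(27926 + 19964) + B(-38) = (27926 + 19964) - 38*(-168 - 38) = 47890 - 38*(-206) = 47890 + 7828 = 55718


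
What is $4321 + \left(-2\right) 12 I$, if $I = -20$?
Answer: $4801$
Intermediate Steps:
$4321 + \left(-2\right) 12 I = 4321 + \left(-2\right) 12 \left(-20\right) = 4321 - -480 = 4321 + 480 = 4801$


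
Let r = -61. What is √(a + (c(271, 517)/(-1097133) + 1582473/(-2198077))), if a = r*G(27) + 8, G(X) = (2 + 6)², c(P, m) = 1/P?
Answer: 16*I*√6501329387283197603389736345982/653538942388311 ≈ 62.424*I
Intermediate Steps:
G(X) = 64 (G(X) = 8² = 64)
a = -3896 (a = -61*64 + 8 = -3904 + 8 = -3896)
√(a + (c(271, 517)/(-1097133) + 1582473/(-2198077))) = √(-3896 + (1/(271*(-1097133)) + 1582473/(-2198077))) = √(-3896 + ((1/271)*(-1/1097133) + 1582473*(-1/2198077))) = √(-3896 + (-1/297323043 - 1582473/2198077)) = √(-3896 - 470505690023416/653538942388311) = √(-2546658225234883072/653538942388311) = 16*I*√6501329387283197603389736345982/653538942388311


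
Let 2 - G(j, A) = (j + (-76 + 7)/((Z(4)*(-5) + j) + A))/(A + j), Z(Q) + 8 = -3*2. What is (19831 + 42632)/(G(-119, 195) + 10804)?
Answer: 693089448/119920819 ≈ 5.7796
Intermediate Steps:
Z(Q) = -14 (Z(Q) = -8 - 3*2 = -8 - 6 = -14)
G(j, A) = 2 - (j - 69/(70 + A + j))/(A + j) (G(j, A) = 2 - (j + (-76 + 7)/((-14*(-5) + j) + A))/(A + j) = 2 - (j - 69/((70 + j) + A))/(A + j) = 2 - (j - 69/(70 + A + j))/(A + j))
(19831 + 42632)/(G(-119, 195) + 10804) = (19831 + 42632)/((69 + (-119)**2 + 2*195**2 + 70*(-119) + 140*195 + 3*195*(-119))/(195**2 + (-119)**2 + 70*195 + 70*(-119) + 2*195*(-119)) + 10804) = 62463/((69 + 14161 + 2*38025 - 8330 + 27300 - 69615)/(38025 + 14161 + 13650 - 8330 - 46410) + 10804) = 62463/((69 + 14161 + 76050 - 8330 + 27300 - 69615)/11096 + 10804) = 62463/((1/11096)*39635 + 10804) = 62463/(39635/11096 + 10804) = 62463/(119920819/11096) = 62463*(11096/119920819) = 693089448/119920819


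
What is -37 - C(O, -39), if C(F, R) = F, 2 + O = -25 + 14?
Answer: -24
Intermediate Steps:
O = -13 (O = -2 + (-25 + 14) = -2 - 11 = -13)
-37 - C(O, -39) = -37 - 1*(-13) = -37 + 13 = -24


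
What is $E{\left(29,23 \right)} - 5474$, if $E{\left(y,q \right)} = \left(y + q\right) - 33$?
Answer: $-5455$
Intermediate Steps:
$E{\left(y,q \right)} = -33 + q + y$ ($E{\left(y,q \right)} = \left(q + y\right) - 33 = -33 + q + y$)
$E{\left(29,23 \right)} - 5474 = \left(-33 + 23 + 29\right) - 5474 = 19 - 5474 = -5455$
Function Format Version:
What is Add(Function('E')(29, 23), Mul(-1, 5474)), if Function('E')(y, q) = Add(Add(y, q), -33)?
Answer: -5455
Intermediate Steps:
Function('E')(y, q) = Add(-33, q, y) (Function('E')(y, q) = Add(Add(q, y), -33) = Add(-33, q, y))
Add(Function('E')(29, 23), Mul(-1, 5474)) = Add(Add(-33, 23, 29), Mul(-1, 5474)) = Add(19, -5474) = -5455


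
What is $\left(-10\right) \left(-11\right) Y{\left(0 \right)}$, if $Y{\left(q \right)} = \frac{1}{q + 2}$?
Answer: $55$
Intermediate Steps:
$Y{\left(q \right)} = \frac{1}{2 + q}$
$\left(-10\right) \left(-11\right) Y{\left(0 \right)} = \frac{\left(-10\right) \left(-11\right)}{2 + 0} = \frac{110}{2} = 110 \cdot \frac{1}{2} = 55$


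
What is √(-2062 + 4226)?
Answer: 2*√541 ≈ 46.519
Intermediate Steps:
√(-2062 + 4226) = √2164 = 2*√541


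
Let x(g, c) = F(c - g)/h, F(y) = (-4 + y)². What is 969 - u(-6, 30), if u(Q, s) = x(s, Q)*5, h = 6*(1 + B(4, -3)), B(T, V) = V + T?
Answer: 907/3 ≈ 302.33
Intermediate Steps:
B(T, V) = T + V
h = 12 (h = 6*(1 + (4 - 3)) = 6*(1 + 1) = 6*2 = 12)
x(g, c) = (-4 + c - g)²/12 (x(g, c) = (-4 + (c - g))²/12 = (-4 + c - g)²*(1/12) = (-4 + c - g)²/12)
u(Q, s) = 5*(4 + s - Q)²/12 (u(Q, s) = ((4 + s - Q)²/12)*5 = 5*(4 + s - Q)²/12)
969 - u(-6, 30) = 969 - 5*(4 + 30 - 1*(-6))²/12 = 969 - 5*(4 + 30 + 6)²/12 = 969 - 5*40²/12 = 969 - 5*1600/12 = 969 - 1*2000/3 = 969 - 2000/3 = 907/3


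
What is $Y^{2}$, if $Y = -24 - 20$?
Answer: $1936$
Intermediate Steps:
$Y = -44$ ($Y = -24 - 20 = -44$)
$Y^{2} = \left(-44\right)^{2} = 1936$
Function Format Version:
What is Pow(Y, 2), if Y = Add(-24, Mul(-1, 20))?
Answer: 1936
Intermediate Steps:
Y = -44 (Y = Add(-24, -20) = -44)
Pow(Y, 2) = Pow(-44, 2) = 1936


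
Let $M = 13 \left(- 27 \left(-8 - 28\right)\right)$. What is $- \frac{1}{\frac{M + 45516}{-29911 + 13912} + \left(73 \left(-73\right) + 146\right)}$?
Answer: $\frac{5333}{27660323} \approx 0.0001928$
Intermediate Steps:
$M = 12636$ ($M = 13 \left(\left(-27\right) \left(-36\right)\right) = 13 \cdot 972 = 12636$)
$- \frac{1}{\frac{M + 45516}{-29911 + 13912} + \left(73 \left(-73\right) + 146\right)} = - \frac{1}{\frac{12636 + 45516}{-29911 + 13912} + \left(73 \left(-73\right) + 146\right)} = - \frac{1}{\frac{58152}{-15999} + \left(-5329 + 146\right)} = - \frac{1}{58152 \left(- \frac{1}{15999}\right) - 5183} = - \frac{1}{- \frac{19384}{5333} - 5183} = - \frac{1}{- \frac{27660323}{5333}} = \left(-1\right) \left(- \frac{5333}{27660323}\right) = \frac{5333}{27660323}$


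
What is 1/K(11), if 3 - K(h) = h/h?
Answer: ½ ≈ 0.50000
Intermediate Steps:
K(h) = 2 (K(h) = 3 - h/h = 3 - 1*1 = 3 - 1 = 2)
1/K(11) = 1/2 = ½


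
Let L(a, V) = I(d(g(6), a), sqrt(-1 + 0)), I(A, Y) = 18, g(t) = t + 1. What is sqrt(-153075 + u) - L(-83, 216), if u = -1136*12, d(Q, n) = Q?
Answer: -18 + 3*I*sqrt(18523) ≈ -18.0 + 408.3*I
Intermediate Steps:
g(t) = 1 + t
L(a, V) = 18
u = -13632
sqrt(-153075 + u) - L(-83, 216) = sqrt(-153075 - 13632) - 1*18 = sqrt(-166707) - 18 = 3*I*sqrt(18523) - 18 = -18 + 3*I*sqrt(18523)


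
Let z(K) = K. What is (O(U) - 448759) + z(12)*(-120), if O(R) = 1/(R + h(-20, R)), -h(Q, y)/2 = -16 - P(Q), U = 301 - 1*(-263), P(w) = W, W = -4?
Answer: -264717011/588 ≈ -4.5020e+5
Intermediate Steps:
P(w) = -4
U = 564 (U = 301 + 263 = 564)
h(Q, y) = 24 (h(Q, y) = -2*(-16 - 1*(-4)) = -2*(-16 + 4) = -2*(-12) = 24)
O(R) = 1/(24 + R) (O(R) = 1/(R + 24) = 1/(24 + R))
(O(U) - 448759) + z(12)*(-120) = (1/(24 + 564) - 448759) + 12*(-120) = (1/588 - 448759) - 1440 = -263870291/588 - 1440 = -264717011/588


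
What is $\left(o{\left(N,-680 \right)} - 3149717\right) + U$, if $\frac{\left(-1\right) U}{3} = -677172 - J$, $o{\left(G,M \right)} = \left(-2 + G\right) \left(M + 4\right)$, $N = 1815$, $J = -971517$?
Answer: $-5258340$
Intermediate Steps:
$o{\left(G,M \right)} = \left(-2 + G\right) \left(4 + M\right)$
$U = -883035$ ($U = - 3 \left(-677172 - -971517\right) = - 3 \left(-677172 + 971517\right) = \left(-3\right) 294345 = -883035$)
$\left(o{\left(N,-680 \right)} - 3149717\right) + U = \left(\left(-8 - -1360 + 4 \cdot 1815 + 1815 \left(-680\right)\right) - 3149717\right) - 883035 = \left(\left(-8 + 1360 + 7260 - 1234200\right) - 3149717\right) - 883035 = \left(-1225588 - 3149717\right) - 883035 = -4375305 - 883035 = -5258340$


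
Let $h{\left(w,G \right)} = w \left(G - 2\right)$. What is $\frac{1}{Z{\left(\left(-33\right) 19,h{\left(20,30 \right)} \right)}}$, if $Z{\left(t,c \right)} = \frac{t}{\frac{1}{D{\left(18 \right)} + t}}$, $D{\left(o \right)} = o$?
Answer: $\frac{1}{381843} \approx 2.6189 \cdot 10^{-6}$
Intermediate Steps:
$h{\left(w,G \right)} = w \left(-2 + G\right)$
$Z{\left(t,c \right)} = t \left(18 + t\right)$ ($Z{\left(t,c \right)} = \frac{t}{\frac{1}{18 + t}} = t \left(18 + t\right)$)
$\frac{1}{Z{\left(\left(-33\right) 19,h{\left(20,30 \right)} \right)}} = \frac{1}{\left(-33\right) 19 \left(18 - 627\right)} = \frac{1}{\left(-627\right) \left(18 - 627\right)} = \frac{1}{\left(-627\right) \left(-609\right)} = \frac{1}{381843}$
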